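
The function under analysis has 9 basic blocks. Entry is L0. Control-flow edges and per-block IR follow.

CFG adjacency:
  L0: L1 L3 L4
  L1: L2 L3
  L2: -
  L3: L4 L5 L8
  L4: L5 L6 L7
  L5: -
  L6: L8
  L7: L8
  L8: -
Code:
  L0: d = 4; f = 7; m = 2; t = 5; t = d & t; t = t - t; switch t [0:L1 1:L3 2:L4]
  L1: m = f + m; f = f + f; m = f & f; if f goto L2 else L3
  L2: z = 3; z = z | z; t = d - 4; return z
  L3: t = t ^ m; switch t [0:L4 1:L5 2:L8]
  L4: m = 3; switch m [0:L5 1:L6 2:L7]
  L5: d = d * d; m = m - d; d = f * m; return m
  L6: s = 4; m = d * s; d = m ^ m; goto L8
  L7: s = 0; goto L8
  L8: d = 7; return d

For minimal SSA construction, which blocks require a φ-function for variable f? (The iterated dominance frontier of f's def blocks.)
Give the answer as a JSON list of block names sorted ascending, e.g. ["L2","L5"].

Answer: ["L3", "L4", "L5", "L8"]

Analysis:
idom tree: L1←L0 L2←L1 L3←L0 L4←L0 L5←L0 L6←L4 L7←L4 L8←L0
Dom at joins:
  L3: preds {L0,L1}: {L0} ∩ {L0,L1} = {L0}; idom=L0
  L4: preds {L0,L3}: {L0} ∩ {L0,L3} = {L0}; idom=L0
  L5: preds {L3,L4}: {L0,L3} ∩ {L0,L4} = {L0}; idom=L0
  L8: preds {L3,L6,L7}: {L0,L3} ∩ {L0,L4,L6} ∩ {L0,L4,L7} = {L0}; idom=L0

Frontier:
  join L3 pred L0: · stop@L0
  join L3 pred L1: L1 stop@L0
  join L4 pred L0: · stop@L0
  join L4 pred L3: L3 stop@L0
  join L5 pred L3: L3 stop@L0
  join L5 pred L4: L4 stop@L0
  join L8 pred L3: L3 stop@L0
  join L8 pred L6: L6→L4 stop@L0
  join L8 pred L7: L7→L4 stop@L0
  L0: DF=∅
  L1: DF={L3}
  L2: DF=∅
  L3: DF={L4,L5,L8}
  L4: DF={L5,L8}
  L5: DF=∅
  L6: DF={L8}
  L7: DF={L8}
  L8: DF=∅

φ for f: defs {L0,L1}
  DF⁺ = {L3,L4,L5,L8}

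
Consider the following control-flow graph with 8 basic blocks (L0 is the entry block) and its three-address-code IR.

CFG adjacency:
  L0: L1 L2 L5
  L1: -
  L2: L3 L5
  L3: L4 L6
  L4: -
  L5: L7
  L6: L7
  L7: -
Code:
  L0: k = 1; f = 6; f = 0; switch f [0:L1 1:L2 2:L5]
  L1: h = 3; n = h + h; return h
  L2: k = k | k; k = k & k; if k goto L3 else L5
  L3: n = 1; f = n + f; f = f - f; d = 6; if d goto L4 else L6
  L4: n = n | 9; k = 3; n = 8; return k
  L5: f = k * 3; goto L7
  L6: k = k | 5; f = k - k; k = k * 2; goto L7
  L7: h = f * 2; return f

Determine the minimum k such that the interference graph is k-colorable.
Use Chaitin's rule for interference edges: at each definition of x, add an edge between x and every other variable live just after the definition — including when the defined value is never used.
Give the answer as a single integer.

Answer: 3

Derivation:
def/use:
  L0: {f,k} / ∅
  L1: {h,n} / ∅
  L2: {k} / {k}
  L3: {d,f,n} / {f}
  L4: {k,n} / {n}
  L5: {f} / {k}
  L6: {f,k} / {k}
  L7: {h} / {f}

Backward fixpoint:
  L0: in=∅ out={f,k}
  L1: in=∅ out=∅
  L2: in={f,k} out={f,k}
  L3: in={f,k} out={k,n}
  L4: in={n} out=∅
  L5: in={k} out={f}
  L6: in={k} out={f}
  L7: in={f} out=∅

Conflict graph:
  d — {k,n}
  f — {h,k,n}
  h — {f,n}
  k — {d,f,n}
  n — {d,f,h,k}

Chromatic number:
  {d,k,n} pairwise interfere (3-clique) ⇒ χ ≥ 3
  3-colouring: c0={n}  c1={d,f}  c2={h,k}
  χ = 3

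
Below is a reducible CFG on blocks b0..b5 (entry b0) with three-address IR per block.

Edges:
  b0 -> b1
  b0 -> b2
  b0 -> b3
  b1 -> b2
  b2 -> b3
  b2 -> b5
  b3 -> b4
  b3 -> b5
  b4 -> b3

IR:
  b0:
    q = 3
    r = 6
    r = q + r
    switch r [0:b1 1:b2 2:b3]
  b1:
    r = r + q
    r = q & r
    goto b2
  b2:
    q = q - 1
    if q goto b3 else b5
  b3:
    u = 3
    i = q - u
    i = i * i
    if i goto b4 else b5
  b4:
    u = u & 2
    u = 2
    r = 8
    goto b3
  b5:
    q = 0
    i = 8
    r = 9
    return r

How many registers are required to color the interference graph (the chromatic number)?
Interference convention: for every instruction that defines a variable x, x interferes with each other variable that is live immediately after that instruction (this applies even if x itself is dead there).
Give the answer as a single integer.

def/use:
  b0 def {q,r} use ∅
  b1 def {r} use {q,r}
  b2 def {q} use {q}
  b3 def {i,u} use {q}
  b4 def {r,u} use {u}
  b5 def {i,q,r} use ∅

Backward fixpoint:
  b0: in=∅ out={q,r}
  b1: in={q,r} out={q}
  b2: in={q} out={q}
  b3: in={q} out={q,u}
  b4: in={q,u} out={q}
  b5: in=∅ out=∅

Conflict graph:
  i — {q,u}
  q — {i,r,u}
  r — {q}
  u — {i,q}

Registers:
  lower bound: {i,q,u} mutually conflict ⇒ χ ≥ 3
  assign i→c1 q→c0 r→c1 u→c2 — no edge inside a register ⇒ χ ≤ 3
  χ = 3

Answer: 3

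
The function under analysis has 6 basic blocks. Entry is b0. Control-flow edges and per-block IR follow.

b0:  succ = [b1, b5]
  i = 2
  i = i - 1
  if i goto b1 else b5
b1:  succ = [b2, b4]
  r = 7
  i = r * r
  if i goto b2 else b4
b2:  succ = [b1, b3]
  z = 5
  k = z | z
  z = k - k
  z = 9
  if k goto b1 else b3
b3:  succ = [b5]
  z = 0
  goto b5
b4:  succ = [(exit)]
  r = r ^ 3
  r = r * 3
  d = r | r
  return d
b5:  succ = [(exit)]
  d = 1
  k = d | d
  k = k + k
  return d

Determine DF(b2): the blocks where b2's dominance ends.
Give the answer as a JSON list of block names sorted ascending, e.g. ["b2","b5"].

idom tree: b1←b0 b2←b1 b3←b2 b4←b1 b5←b0
Dom at joins:
  b1: preds {b0,b2}: {b0} ∩ {b0,b1,b2} = {b0}; idom=b0
  b5: preds {b0,b3}: {b0} ∩ {b0,b1,b2,b3} = {b0}; idom=b0

DF walk-up:
  b1←b0: walk · to b0
  b1←b2: walk b2→b1 to b0
  b5←b0: walk · to b0
  b5←b3: walk b3→b2→b1 to b0
  DF(b0)=∅
  DF(b1)={b1,b5}
  DF(b2)={b1,b5}
  DF(b3)={b5}
  DF(b4)=∅
  DF(b5)=∅

DF(b2) = ["b1", "b5"]

Answer: ["b1", "b5"]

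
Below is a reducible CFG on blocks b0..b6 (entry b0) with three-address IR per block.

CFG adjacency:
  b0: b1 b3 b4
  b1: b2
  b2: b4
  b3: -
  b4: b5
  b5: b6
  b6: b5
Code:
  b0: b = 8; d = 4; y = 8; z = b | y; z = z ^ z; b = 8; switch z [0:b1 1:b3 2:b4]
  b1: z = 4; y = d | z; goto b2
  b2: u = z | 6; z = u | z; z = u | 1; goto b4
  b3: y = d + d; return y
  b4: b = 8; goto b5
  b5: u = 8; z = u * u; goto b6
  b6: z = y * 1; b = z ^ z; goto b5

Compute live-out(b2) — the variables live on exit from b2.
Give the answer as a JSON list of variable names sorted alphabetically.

Block summaries:
  b0: {b,d,y,z} / ∅
  b1: {y,z} / {d}
  b2: {u,z} / {z}
  b3: {y} / {d}
  b4: {b} / ∅
  b5: {u,z} / ∅
  b6: {b,z} / {y}

Liveness:
  b0: in=∅ out={d,y}
  b1: in={d} out={y,z}
  b2: in={y,z} out={y}
  b3: in={d} out=∅
  b4: in={y} out={y}
  b5: in={y} out={y}
  b6: in={y} out={y}

live-out(b2) = ["y"]

Answer: ["y"]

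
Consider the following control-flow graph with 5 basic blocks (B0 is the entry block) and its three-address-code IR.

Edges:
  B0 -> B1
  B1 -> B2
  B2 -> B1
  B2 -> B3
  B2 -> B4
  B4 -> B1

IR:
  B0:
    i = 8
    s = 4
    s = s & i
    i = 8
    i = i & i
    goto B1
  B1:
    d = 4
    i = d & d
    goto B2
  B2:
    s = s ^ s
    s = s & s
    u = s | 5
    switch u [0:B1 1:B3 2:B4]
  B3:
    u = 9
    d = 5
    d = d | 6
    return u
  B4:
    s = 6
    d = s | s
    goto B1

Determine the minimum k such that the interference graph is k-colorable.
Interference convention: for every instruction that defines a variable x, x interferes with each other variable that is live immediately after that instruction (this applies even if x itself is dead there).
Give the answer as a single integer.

Answer: 3

Analysis:
Block summaries:
  B0: def={i,s} ue=∅
  B1: def={d,i} ue=∅
  B2: def={s,u} ue={s}
  B3: def={d,u} ue=∅
  B4: def={d,s} ue=∅

Liveness:
  B0 li=∅ lo={s}
  B1 li={s} lo={s}
  B2 li={s} lo={s}
  B3 li=∅ lo=∅
  B4 li=∅ lo={s}

Conflict graph:
  d↔{s,u}
  i↔{s}
  s↔{d,i,u}
  u↔{d,s}

Registers:
  {d,s,u} pairwise interfere (3-clique) ⇒ χ ≥ 3
  assign d→R1 i→R1 s→R0 u→R2 — no edge inside a register ⇒ χ ≤ 3
  χ = 3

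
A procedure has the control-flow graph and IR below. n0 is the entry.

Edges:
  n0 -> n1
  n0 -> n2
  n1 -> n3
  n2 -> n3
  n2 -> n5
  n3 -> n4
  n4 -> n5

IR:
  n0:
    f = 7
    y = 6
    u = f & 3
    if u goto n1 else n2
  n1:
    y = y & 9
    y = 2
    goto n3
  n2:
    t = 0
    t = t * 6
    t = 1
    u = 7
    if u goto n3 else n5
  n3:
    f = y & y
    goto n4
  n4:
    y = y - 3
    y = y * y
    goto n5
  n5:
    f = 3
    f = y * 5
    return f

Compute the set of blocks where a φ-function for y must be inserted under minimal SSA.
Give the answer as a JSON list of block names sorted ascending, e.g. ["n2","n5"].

Answer: ["n3", "n5"]

Working:
idom tree: n1←n0 n2←n0 n3←n0 n4←n3 n5←n0
Dom at joins:
  n3: preds {n1,n2}: {n0,n1} ∩ {n0,n2} = {n0}; idom=n0
  n5: preds {n2,n4}: {n0,n2} ∩ {n0,n3,n4} = {n0}; idom=n0

DF derivation:
  join n3 pred n1: n1 stop@n0
  join n3 pred n2: n2 stop@n0
  join n5 pred n2: n2 stop@n0
  join n5 pred n4: n4→n3 stop@n0
  n0: DF=∅
  n1: DF={n3}
  n2: DF={n3,n5}
  n3: DF={n5}
  n4: DF={n5}
  n5: DF=∅

φ for y: defs {n0,n1,n4}
  DF⁺ = {n3,n5}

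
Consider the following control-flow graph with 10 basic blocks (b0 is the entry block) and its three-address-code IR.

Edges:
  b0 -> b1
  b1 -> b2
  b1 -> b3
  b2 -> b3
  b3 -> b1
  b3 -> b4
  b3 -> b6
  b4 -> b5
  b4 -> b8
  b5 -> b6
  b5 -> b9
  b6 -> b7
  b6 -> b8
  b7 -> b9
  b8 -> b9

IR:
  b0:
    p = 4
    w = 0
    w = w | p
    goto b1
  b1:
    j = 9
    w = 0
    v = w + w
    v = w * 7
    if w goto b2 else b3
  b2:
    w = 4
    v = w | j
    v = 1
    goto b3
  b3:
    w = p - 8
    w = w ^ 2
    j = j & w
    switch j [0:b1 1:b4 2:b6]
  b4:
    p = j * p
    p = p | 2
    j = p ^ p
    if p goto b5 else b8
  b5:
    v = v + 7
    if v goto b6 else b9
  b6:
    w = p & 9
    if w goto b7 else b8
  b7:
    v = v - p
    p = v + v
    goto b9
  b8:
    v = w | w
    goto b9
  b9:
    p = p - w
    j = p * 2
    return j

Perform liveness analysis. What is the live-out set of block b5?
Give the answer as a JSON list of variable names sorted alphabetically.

Answer: ["p", "v", "w"]

Analysis:
Block summaries:
  b0 def {p,w} use ∅
  b1 def {j,v,w} use ∅
  b2 def {v,w} use {j}
  b3 def {j,w} use {j,p}
  b4 def {j,p} use {j,p}
  b5 def {v} use {v}
  b6 def {w} use {p}
  b7 def {p,v} use {p,v}
  b8 def {v} use {w}
  b9 def {j,p} use {p,w}

Live sets:
  live b0: ∅→{p}
  live b1: {p}→{j,p,v}
  live b2: {j,p}→{j,p,v}
  live b3: {j,p,v}→{j,p,v,w}
  live b4: {j,p,v,w}→{p,v,w}
  live b5: {p,v,w}→{p,v,w}
  live b6: {p,v}→{p,v,w}
  live b7: {p,v,w}→{p,w}
  live b8: {p,w}→{p,w}
  live b9: {p,w}→∅

live-out(b5) = ["p", "v", "w"]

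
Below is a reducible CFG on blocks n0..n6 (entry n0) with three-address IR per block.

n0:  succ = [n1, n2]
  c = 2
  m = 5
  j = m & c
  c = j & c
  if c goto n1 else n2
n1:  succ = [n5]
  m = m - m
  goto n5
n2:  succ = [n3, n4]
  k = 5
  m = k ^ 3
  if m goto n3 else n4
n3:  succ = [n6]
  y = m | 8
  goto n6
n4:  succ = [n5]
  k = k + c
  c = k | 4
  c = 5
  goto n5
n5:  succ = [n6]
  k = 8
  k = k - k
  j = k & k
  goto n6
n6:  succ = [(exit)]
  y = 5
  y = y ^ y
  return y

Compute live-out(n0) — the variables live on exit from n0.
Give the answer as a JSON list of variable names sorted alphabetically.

Answer: ["c", "m"]

Working:
Per-block:
  n0 def {c,j,m} use ∅
  n1 def {m} use {m}
  n2 def {k,m} use ∅
  n3 def {y} use {m}
  n4 def {c,k} use {c,k}
  n5 def {j,k} use ∅
  n6 def {y} use ∅

Live sets:
  n0: in=∅ out={c,m}
  n1: in={m} out=∅
  n2: in={c} out={c,k,m}
  n3: in={m} out=∅
  n4: in={c,k} out=∅
  n5: in=∅ out=∅
  n6: in=∅ out=∅

live-out(n0) = ["c", "m"]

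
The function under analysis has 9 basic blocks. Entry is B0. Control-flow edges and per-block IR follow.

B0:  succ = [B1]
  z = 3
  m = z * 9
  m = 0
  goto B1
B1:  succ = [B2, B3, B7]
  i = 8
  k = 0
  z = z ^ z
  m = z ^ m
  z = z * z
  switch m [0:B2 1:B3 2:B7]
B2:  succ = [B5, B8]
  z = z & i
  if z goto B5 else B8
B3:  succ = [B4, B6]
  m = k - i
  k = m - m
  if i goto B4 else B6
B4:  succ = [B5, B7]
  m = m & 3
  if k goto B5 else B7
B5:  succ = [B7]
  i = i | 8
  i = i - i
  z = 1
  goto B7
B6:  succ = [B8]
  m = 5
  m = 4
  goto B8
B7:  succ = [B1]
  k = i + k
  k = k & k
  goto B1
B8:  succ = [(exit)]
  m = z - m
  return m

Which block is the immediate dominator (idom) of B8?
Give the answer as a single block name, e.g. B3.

Answer: B1

Working:
idom tree: B1←B0 B2←B1 B3←B1 B4←B3 B5←B1 B6←B3 B7←B1 B8←B1
Dom∩ at merges:
  B1: preds {B0,B7}: {B0} ∩ {B0,B1,B7} = {B0}; idom=B0
  B5: preds {B2,B4}: {B0,B1,B2} ∩ {B0,B1,B3,B4} = {B0,B1}; idom=B1
  B7: preds {B1,B4,B5}: {B0,B1} ∩ {B0,B1,B3,B4} ∩ {B0,B1,B5} = {B0,B1}; idom=B1
  B8: preds {B2,B6}: {B0,B1,B2} ∩ {B0,B1,B3,B6} = {B0,B1}; idom=B1

idom(B8) = B1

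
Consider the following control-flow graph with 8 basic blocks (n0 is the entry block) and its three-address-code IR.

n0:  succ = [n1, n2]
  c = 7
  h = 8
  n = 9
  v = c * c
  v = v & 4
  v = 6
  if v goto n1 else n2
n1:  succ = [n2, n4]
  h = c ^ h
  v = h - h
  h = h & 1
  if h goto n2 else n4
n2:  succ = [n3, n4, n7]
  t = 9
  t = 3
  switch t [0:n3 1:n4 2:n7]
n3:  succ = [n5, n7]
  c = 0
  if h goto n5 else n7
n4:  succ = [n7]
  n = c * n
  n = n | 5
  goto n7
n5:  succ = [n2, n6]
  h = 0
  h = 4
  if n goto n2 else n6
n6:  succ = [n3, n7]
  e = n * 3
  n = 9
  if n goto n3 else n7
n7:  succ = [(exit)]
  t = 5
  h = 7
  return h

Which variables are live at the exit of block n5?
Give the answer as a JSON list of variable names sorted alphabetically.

Answer: ["c", "h", "n"]

Derivation:
Block summaries:
  n0: def={c,h,n,v} ue=∅
  n1: def={h,v} ue={c,h}
  n2: def={t} ue=∅
  n3: def={c} ue={h}
  n4: def={n} ue={c,n}
  n5: def={h} ue={n}
  n6: def={e,n} ue={n}
  n7: def={h,t} ue=∅

Backward fixpoint:
  n0 li=∅ lo={c,h,n}
  n1 li={c,h,n} lo={c,h,n}
  n2 li={c,h,n} lo={c,h,n}
  n3 li={h,n} lo={c,n}
  n4 li={c,n} lo=∅
  n5 li={c,n} lo={c,h,n}
  n6 li={h,n} lo={h,n}
  n7 li=∅ lo=∅

live-out(n5) = ["c", "h", "n"]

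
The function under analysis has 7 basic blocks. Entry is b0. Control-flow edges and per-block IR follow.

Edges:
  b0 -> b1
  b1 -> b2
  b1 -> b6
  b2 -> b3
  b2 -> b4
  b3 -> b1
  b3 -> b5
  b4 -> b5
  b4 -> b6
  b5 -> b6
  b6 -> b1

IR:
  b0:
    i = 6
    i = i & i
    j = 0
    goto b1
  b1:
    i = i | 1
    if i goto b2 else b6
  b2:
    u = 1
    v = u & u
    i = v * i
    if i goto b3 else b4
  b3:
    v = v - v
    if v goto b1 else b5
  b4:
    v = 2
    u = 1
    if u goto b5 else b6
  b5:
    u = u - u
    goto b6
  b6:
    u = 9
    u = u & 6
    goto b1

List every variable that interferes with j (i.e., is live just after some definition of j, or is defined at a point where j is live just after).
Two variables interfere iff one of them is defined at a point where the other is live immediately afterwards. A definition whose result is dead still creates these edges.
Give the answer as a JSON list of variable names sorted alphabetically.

Per-block:
  b0: def={i,j} ue=∅
  b1: def={i} ue={i}
  b2: def={i,u,v} ue={i}
  b3: def={v} ue={v}
  b4: def={u,v} ue=∅
  b5: def={u} ue={u}
  b6: def={u} ue=∅

Backward fixpoint:
  live b0: ∅→{i}
  live b1: {i}→{i}
  live b2: {i}→{i,u,v}
  live b3: {i,u,v}→{i,u}
  live b4: {i}→{i,u}
  live b5: {i,u}→{i}
  live b6: {i}→{i}

Interference:
  i: {j,u,v}
  j: {i}
  u: {i,v}
  v: {i,u}

N(j) = ["i"]

Answer: ["i"]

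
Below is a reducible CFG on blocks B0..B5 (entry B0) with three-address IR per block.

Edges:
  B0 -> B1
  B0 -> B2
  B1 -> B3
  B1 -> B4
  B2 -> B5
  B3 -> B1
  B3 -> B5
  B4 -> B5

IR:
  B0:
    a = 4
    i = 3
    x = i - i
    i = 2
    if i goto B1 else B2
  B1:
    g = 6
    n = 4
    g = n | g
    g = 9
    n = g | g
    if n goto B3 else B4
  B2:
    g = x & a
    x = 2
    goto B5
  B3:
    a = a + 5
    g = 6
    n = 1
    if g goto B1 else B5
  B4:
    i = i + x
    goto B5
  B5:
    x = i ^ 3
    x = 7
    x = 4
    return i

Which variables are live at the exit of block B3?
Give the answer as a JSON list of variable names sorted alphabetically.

Per-block:
  B0: def={a,i,x} ue=∅
  B1: def={g,n} ue=∅
  B2: def={g,x} ue={a,x}
  B3: def={a,g,n} ue={a}
  B4: def={i} ue={i,x}
  B5: def={x} ue={i}

Live sets:
  B0 li=∅ lo={a,i,x}
  B1 li={a,i,x} lo={a,i,x}
  B2 li={a,i,x} lo={i}
  B3 li={a,i,x} lo={a,i,x}
  B4 li={i,x} lo={i}
  B5 li={i} lo=∅

live-out(B3) = ["a", "i", "x"]

Answer: ["a", "i", "x"]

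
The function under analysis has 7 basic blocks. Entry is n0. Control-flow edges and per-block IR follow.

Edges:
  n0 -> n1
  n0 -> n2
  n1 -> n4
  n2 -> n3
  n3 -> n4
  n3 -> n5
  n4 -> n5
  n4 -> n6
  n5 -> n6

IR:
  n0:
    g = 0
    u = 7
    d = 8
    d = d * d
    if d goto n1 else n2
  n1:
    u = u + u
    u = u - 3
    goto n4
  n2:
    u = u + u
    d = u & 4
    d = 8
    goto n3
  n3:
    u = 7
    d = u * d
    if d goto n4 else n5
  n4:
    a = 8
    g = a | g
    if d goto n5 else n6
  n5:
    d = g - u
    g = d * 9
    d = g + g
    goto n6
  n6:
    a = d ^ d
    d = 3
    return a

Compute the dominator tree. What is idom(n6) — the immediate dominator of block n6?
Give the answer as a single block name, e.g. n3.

idom tree: n1←n0 n2←n0 n3←n2 n4←n0 n5←n0 n6←n0
Dom∩ at merges:
  n4: preds {n1,n3}: {n0,n1} ∩ {n0,n2,n3} = {n0}; idom=n0
  n5: preds {n3,n4}: {n0,n2,n3} ∩ {n0,n4} = {n0}; idom=n0
  n6: preds {n4,n5}: {n0,n4} ∩ {n0,n5} = {n0}; idom=n0

idom(n6) = n0

Answer: n0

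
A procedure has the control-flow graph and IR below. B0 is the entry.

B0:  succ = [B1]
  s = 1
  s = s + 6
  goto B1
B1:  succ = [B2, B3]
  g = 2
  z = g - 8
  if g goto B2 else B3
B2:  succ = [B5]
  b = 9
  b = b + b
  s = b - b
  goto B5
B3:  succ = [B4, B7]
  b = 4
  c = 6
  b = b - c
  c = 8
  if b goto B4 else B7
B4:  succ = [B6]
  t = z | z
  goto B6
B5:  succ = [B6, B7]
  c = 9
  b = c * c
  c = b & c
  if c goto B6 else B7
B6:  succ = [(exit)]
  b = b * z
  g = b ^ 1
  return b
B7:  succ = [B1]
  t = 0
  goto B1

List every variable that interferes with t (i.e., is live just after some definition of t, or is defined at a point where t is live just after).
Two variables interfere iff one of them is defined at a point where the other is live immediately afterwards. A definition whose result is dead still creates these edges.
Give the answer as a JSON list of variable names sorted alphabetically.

Answer: ["b", "z"]

Working:
Per-block:
  B0: def={s} ue=∅
  B1: def={g,z} ue=∅
  B2: def={b,s} ue=∅
  B3: def={b,c} ue=∅
  B4: def={t} ue={z}
  B5: def={b,c} ue=∅
  B6: def={b,g} ue={b,z}
  B7: def={t} ue=∅

Backward fixpoint:
  B0 li=∅ lo=∅
  B1 li=∅ lo={z}
  B2 li={z} lo={z}
  B3 li={z} lo={b,z}
  B4 li={b,z} lo={b,z}
  B5 li={z} lo={b,z}
  B6 li={b,z} lo=∅
  B7 li=∅ lo=∅

Conflict graph:
  b: {c,g,t,z}
  c: {b,z}
  g: {b,z}
  s: {z}
  t: {b,z}
  z: {b,c,g,s,t}

N(t) = ["b", "z"]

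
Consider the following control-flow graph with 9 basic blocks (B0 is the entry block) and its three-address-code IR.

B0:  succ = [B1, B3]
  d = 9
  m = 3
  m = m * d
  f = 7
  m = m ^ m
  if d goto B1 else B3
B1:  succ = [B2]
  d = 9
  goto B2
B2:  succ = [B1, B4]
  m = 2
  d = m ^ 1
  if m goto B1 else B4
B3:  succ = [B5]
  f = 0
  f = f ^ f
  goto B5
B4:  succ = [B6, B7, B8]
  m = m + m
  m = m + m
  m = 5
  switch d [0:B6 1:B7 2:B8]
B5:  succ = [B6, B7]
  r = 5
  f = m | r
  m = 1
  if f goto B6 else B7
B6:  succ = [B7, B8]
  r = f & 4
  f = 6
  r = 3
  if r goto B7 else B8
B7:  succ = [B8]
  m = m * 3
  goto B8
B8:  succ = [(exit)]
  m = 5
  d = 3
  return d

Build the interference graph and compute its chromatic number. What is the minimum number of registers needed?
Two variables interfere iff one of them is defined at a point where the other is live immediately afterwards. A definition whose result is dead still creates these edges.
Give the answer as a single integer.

Per-block:
  B0: def={d,f,m} ue=∅
  B1: def={d} ue=∅
  B2: def={d,m} ue=∅
  B3: def={f} ue=∅
  B4: def={m} ue={d,m}
  B5: def={f,m,r} ue={m}
  B6: def={f,r} ue={f}
  B7: def={m} ue={m}
  B8: def={d,m} ue=∅

Live sets:
  B0 li=∅ lo={f,m}
  B1 li={f} lo={f}
  B2 li={f} lo={d,f,m}
  B3 li={m} lo={m}
  B4 li={d,f,m} lo={f,m}
  B5 li={m} lo={f,m}
  B6 li={f,m} lo={m}
  B7 li={m} lo=∅
  B8 li=∅ lo=∅

Interference:
  d: {f,m}
  f: {d,m}
  m: {d,f,r}
  r: {m}

Chromatic number:
  clique {d,f,m} ⇒ need ≥ 3
  3-colouring: R0={m}  R1={d,r}  R2={f}
  χ = 3

Answer: 3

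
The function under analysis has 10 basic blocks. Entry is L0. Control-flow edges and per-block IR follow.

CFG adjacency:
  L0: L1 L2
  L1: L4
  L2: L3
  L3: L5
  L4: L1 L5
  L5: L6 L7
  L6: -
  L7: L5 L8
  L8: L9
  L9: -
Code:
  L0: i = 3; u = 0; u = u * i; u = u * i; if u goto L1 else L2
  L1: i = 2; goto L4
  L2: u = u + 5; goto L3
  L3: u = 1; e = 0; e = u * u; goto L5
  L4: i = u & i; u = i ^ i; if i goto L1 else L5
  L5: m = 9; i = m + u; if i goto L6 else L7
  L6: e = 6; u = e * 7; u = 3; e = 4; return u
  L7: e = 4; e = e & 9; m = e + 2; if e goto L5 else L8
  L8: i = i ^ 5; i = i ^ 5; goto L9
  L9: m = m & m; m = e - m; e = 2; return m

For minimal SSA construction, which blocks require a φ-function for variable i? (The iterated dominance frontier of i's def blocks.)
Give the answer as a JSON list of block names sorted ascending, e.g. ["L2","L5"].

Answer: ["L1", "L5"]

Analysis:
idom tree: L1←L0 L2←L0 L3←L2 L4←L1 L5←L0 L6←L5 L7←L5 L8←L7 L9←L8
Join-block Dom:
  L1: preds {L0,L4}: {L0} ∩ {L0,L1,L4} = {L0}; idom=L0
  L5: preds {L3,L4,L7}: {L0,L2,L3} ∩ {L0,L1,L4} ∩ {L0,L5,L7} = {L0}; idom=L0

Frontier:
  L1←L0: walk · to L0
  L1←L4: walk L4→L1 to L0
  L5←L3: walk L3→L2 to L0
  L5←L4: walk L4→L1 to L0
  L5←L7: walk L7→L5 to L0
  DF(L0)=∅
  DF(L1)={L1,L5}
  DF(L2)={L5}
  DF(L3)={L5}
  DF(L4)={L1,L5}
  DF(L5)={L5}
  DF(L6)=∅
  DF(L7)={L5}
  DF(L8)=∅
  DF(L9)=∅

φ for i: defs {L0,L1,L4,L5,L8}
  DF⁺ = {L1,L5}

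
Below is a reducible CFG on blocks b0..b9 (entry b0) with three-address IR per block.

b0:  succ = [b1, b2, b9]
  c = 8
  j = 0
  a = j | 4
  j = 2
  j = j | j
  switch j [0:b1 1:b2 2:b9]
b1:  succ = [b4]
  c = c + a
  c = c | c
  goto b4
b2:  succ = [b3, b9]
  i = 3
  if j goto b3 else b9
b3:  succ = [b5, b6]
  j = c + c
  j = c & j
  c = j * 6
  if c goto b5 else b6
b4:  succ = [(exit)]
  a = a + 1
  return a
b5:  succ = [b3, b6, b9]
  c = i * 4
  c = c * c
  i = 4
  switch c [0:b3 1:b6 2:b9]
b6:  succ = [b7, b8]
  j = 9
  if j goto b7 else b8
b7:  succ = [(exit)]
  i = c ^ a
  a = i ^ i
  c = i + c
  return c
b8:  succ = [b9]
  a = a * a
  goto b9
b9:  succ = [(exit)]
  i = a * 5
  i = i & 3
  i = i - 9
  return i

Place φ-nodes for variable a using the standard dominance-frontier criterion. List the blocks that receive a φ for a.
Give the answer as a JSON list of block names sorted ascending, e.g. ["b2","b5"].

Answer: ["b9"]

Analysis:
idom tree: b1←b0 b2←b0 b3←b2 b4←b1 b5←b3 b6←b3 b7←b6 b8←b6 b9←b0
Dom∩ at merges:
  b3: preds {b2,b5}: {b0,b2} ∩ {b0,b2,b3,b5} = {b0,b2}; idom=b2
  b6: preds {b3,b5}: {b0,b2,b3} ∩ {b0,b2,b3,b5} = {b0,b2,b3}; idom=b3
  b9: preds {b0,b2,b5,b8}: {b0} ∩ {b0,b2} ∩ {b0,b2,b3,b5} ∩ {b0,b2,b3,b6,b8} = {b0}; idom=b0

DF walk-up:
  b3←b2: walk · to b2
  b3←b5: walk b5→b3 to b2
  b6←b3: walk · to b3
  b6←b5: walk b5 to b3
  b9←b0: walk · to b0
  b9←b2: walk b2 to b0
  b9←b5: walk b5→b3→b2 to b0
  b9←b8: walk b8→b6→b3→b2 to b0
  b0 → ∅
  b1 → ∅
  b2 → {b9}
  b3 → {b3,b9}
  b4 → ∅
  b5 → {b3,b6,b9}
  b6 → {b9}
  b7 → ∅
  b8 → {b9}
  b9 → ∅

φ for a: defs {b0,b4,b7,b8}
  DF⁺ = {b9}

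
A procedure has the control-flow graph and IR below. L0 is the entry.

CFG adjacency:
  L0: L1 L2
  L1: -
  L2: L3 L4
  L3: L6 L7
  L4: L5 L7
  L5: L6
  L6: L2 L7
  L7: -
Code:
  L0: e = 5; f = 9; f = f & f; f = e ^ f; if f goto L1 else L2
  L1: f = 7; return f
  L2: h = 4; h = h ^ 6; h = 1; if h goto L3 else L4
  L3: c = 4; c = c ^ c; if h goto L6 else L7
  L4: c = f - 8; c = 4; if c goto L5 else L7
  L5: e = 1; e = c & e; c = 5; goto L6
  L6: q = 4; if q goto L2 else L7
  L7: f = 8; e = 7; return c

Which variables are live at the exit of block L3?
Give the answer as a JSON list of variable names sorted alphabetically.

Answer: ["c", "f"]

Analysis:
Block summaries:
  L0: {e,f} / ∅
  L1: {f} / ∅
  L2: {h} / ∅
  L3: {c} / {h}
  L4: {c} / {f}
  L5: {c,e} / {c}
  L6: {q} / ∅
  L7: {e,f} / {c}

Live sets:
  live L0: ∅→{f}
  live L1: ∅→∅
  live L2: {f}→{f,h}
  live L3: {f,h}→{c,f}
  live L4: {f}→{c,f}
  live L5: {c,f}→{c,f}
  live L6: {c,f}→{c,f}
  live L7: {c}→∅

live-out(L3) = ["c", "f"]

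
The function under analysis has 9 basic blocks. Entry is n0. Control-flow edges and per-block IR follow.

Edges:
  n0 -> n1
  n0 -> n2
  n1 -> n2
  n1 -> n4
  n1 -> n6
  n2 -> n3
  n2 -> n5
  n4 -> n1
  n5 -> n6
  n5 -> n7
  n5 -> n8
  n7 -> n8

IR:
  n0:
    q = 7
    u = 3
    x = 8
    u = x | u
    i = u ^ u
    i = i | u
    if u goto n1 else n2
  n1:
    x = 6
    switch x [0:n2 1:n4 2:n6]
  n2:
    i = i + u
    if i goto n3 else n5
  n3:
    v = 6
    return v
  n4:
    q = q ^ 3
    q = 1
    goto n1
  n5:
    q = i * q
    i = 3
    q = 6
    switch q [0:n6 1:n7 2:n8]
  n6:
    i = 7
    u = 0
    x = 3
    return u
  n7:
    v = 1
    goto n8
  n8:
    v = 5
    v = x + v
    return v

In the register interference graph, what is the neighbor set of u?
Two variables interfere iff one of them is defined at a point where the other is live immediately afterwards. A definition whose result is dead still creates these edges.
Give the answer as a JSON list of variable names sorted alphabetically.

Block summaries:
  n0: def={i,q,u,x} ue=∅
  n1: def={x} ue=∅
  n2: def={i} ue={i,u}
  n3: def={v} ue=∅
  n4: def={q} ue={q}
  n5: def={i,q} ue={i,q}
  n6: def={i,u,x} ue=∅
  n7: def={v} ue=∅
  n8: def={v} ue={x}

Liveness:
  n0 li=∅ lo={i,q,u,x}
  n1 li={i,q,u} lo={i,q,u,x}
  n2 li={i,q,u,x} lo={i,q,x}
  n3 li=∅ lo=∅
  n4 li={i,q,u} lo={i,q,u}
  n5 li={i,q,x} lo={x}
  n6 li=∅ lo=∅
  n7 li={x} lo={x}
  n8 li={x} lo=∅

Conflict graph:
  i: {q,u,x}
  q: {i,u,x}
  u: {i,q,x}
  v: {x}
  x: {i,q,u,v}

N(u) = ["i", "q", "x"]

Answer: ["i", "q", "x"]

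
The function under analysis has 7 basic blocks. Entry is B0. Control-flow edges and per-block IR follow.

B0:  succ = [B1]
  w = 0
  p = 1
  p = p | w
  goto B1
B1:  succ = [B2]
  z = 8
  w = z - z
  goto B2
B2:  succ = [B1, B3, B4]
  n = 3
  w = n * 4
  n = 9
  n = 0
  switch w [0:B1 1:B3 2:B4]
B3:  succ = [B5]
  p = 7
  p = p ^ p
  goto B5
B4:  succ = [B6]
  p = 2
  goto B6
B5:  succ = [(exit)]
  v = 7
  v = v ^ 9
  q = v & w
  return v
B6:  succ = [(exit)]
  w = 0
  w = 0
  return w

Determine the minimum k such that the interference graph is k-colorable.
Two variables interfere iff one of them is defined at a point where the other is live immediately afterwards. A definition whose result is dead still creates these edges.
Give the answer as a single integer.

Per-block:
  B0 def {p,w} use ∅
  B1 def {w,z} use ∅
  B2 def {n,w} use ∅
  B3 def {p} use ∅
  B4 def {p} use ∅
  B5 def {q,v} use {w}
  B6 def {w} use ∅

Backward fixpoint:
  B0 li=∅ lo=∅
  B1 li=∅ lo=∅
  B2 li=∅ lo={w}
  B3 li={w} lo={w}
  B4 li=∅ lo=∅
  B5 li={w} lo=∅
  B6 li=∅ lo=∅

Interference:
  n: {w}
  p: {w}
  q: {v}
  v: {q,w}
  w: {n,p,v}
  z: ∅

Colouring:
  clique {n,w} ⇒ need ≥ 2
  2-colouring: R0={q,w,z}  R1={n,p,v}
  χ = 2

Answer: 2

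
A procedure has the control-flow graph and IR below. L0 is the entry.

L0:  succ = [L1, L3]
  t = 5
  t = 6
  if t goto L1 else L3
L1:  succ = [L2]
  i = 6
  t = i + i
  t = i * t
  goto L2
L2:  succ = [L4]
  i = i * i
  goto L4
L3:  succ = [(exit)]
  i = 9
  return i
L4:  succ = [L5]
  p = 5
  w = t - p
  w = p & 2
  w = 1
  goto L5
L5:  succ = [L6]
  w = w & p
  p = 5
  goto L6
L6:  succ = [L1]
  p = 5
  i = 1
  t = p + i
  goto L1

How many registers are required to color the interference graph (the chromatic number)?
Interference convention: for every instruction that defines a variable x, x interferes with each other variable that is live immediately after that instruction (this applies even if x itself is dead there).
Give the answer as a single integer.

Answer: 3

Derivation:
Block summaries:
  L0 def {t} use ∅
  L1 def {i,t} use ∅
  L2 def {i} use {i}
  L3 def {i} use ∅
  L4 def {p,w} use {t}
  L5 def {p,w} use {p,w}
  L6 def {i,p,t} use ∅

Liveness:
  L0 li=∅ lo=∅
  L1 li=∅ lo={i,t}
  L2 li={i,t} lo={t}
  L3 li=∅ lo=∅
  L4 li={t} lo={p,w}
  L5 li={p,w} lo=∅
  L6 li=∅ lo=∅

Interference:
  i↔{p,t}
  p↔{i,t,w}
  t↔{i,p}
  w↔{p}

Registers:
  {i,p,t} pairwise interfere (3-clique) ⇒ χ ≥ 3
  3-colouring: R0={p}  R1={i,w}  R2={t}
  χ = 3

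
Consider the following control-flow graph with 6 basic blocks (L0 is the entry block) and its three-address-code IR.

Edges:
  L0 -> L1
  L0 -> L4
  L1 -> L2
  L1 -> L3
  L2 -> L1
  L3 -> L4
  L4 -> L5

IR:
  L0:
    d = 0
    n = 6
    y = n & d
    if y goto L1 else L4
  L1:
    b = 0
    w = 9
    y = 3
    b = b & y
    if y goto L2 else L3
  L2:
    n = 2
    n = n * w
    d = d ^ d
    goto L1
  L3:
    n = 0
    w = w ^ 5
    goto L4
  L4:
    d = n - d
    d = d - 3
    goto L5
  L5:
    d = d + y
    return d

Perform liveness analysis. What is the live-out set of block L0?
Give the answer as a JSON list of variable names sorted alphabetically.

Answer: ["d", "n", "y"]

Analysis:
Per-block:
  L0 def {d,n,y} use ∅
  L1 def {b,w,y} use ∅
  L2 def {d,n} use {d,w}
  L3 def {n,w} use {w}
  L4 def {d} use {d,n}
  L5 def {d} use {d,y}

Live sets:
  live L0: ∅→{d,n,y}
  live L1: {d}→{d,w,y}
  live L2: {d,w}→{d}
  live L3: {d,w,y}→{d,n,y}
  live L4: {d,n,y}→{d,y}
  live L5: {d,y}→∅

live-out(L0) = ["d", "n", "y"]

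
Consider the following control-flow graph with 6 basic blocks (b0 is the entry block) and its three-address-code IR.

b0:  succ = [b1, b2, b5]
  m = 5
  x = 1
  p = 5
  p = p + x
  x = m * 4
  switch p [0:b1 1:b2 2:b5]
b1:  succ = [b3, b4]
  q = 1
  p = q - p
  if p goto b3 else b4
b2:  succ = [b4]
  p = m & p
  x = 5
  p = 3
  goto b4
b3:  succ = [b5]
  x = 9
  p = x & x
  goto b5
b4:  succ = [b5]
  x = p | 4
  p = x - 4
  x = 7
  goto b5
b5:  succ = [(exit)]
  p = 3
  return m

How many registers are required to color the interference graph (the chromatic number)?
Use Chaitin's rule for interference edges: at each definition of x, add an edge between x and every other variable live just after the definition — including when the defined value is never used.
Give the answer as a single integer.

Answer: 3

Derivation:
def/use:
  b0: {m,p,x} / ∅
  b1: {p,q} / {p}
  b2: {p,x} / {m,p}
  b3: {p,x} / ∅
  b4: {p,x} / {p}
  b5: {p} / {m}

Liveness:
  b0 li=∅ lo={m,p}
  b1 li={m,p} lo={m,p}
  b2 li={m,p} lo={m,p}
  b3 li={m} lo={m}
  b4 li={m,p} lo={m}
  b5 li={m} lo=∅

Conflict graph:
  m: {p,q,x}
  p: {m,q,x}
  q: {m,p}
  x: {m,p}

Colouring:
  lower bound: {m,p,q} mutually conflict ⇒ χ ≥ 3
  3-colouring: R0={m}  R1={p}  R2={q,x}
  χ = 3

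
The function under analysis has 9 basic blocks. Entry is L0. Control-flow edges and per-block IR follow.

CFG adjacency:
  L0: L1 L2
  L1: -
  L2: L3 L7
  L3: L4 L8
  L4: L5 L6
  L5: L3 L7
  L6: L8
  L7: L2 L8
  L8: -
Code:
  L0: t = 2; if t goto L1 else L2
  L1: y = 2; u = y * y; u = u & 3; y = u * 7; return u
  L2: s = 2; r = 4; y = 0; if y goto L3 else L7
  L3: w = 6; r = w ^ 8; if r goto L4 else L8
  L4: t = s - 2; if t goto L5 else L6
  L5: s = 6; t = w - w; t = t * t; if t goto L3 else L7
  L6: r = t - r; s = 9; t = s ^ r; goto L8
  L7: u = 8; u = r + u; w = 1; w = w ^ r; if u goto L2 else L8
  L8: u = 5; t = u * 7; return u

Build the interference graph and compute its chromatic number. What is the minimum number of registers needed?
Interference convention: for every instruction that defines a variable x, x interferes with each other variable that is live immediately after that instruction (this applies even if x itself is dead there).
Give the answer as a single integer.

Per-block:
  L0 def {t} use ∅
  L1 def {u,y} use ∅
  L2 def {r,s,y} use ∅
  L3 def {r,w} use ∅
  L4 def {t} use {s}
  L5 def {s,t} use {w}
  L6 def {r,s,t} use {r,t}
  L7 def {u,w} use {r}
  L8 def {t,u} use ∅

Liveness:
  L0 li=∅ lo=∅
  L1 li=∅ lo=∅
  L2 li=∅ lo={r,s}
  L3 li={s} lo={r,s,w}
  L4 li={r,s,w} lo={r,t,w}
  L5 li={r,w} lo={r,s}
  L6 li={r,t} lo=∅
  L7 li={r} lo=∅
  L8 li=∅ lo=∅

Interference:
  r↔{s,t,u,w,y}
  s↔{r,t,w,y}
  t↔{r,s,u,w}
  u↔{r,t,w,y}
  w↔{r,s,t,u}
  y↔{r,s,u}

Chromatic number:
  clique {r,s,t,w} ⇒ need ≥ 4
  4-colouring: c0={r}  c1={s,u}  c2={t,y}  c3={w}
  χ = 4

Answer: 4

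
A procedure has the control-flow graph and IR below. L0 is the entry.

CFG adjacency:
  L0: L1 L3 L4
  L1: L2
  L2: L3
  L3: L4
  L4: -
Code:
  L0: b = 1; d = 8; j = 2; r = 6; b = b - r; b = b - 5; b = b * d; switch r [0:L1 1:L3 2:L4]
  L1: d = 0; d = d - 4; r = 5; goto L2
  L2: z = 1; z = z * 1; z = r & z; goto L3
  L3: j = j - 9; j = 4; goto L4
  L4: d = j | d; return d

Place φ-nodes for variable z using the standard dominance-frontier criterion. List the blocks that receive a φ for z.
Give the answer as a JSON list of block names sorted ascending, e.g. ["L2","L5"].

idom tree: L1←L0 L2←L1 L3←L0 L4←L0
Dom at joins:
  L3: preds {L0,L2}: {L0} ∩ {L0,L1,L2} = {L0}; idom=L0
  L4: preds {L0,L3}: {L0} ∩ {L0,L3} = {L0}; idom=L0

DF derivation:
  L3←L0: walk · to L0
  L3←L2: walk L2→L1 to L0
  L4←L0: walk · to L0
  L4←L3: walk L3 to L0
  L0: DF=∅
  L1: DF={L3}
  L2: DF={L3}
  L3: DF={L4}
  L4: DF=∅

φ for z: defs {L2}
  DF⁺ = {L3,L4}

Answer: ["L3", "L4"]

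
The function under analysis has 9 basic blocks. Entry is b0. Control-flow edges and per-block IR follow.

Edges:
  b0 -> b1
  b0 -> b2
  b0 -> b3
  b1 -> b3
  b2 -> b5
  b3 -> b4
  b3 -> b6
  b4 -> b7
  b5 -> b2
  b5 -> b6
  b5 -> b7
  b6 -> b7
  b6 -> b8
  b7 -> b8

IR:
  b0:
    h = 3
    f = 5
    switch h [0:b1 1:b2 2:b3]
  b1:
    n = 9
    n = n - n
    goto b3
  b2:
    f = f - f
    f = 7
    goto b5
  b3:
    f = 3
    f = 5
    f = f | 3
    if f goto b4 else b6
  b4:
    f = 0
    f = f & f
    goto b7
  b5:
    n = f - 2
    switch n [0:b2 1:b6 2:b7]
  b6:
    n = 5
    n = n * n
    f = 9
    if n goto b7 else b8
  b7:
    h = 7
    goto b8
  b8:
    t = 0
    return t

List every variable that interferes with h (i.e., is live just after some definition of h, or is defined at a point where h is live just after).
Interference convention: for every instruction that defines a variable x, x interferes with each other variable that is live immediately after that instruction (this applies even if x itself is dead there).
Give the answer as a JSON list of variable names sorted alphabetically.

Answer: ["f"]

Analysis:
def/use:
  b0: {f,h} / ∅
  b1: {n} / ∅
  b2: {f} / {f}
  b3: {f} / ∅
  b4: {f} / ∅
  b5: {n} / {f}
  b6: {f,n} / ∅
  b7: {h} / ∅
  b8: {t} / ∅

Backward fixpoint:
  b0 li=∅ lo={f}
  b1 li=∅ lo=∅
  b2 li={f} lo={f}
  b3 li=∅ lo=∅
  b4 li=∅ lo=∅
  b5 li={f} lo={f}
  b6 li=∅ lo=∅
  b7 li=∅ lo=∅
  b8 li=∅ lo=∅

Interference:
  f↔{h,n}
  h↔{f}
  n↔{f}
  t↔∅

N(h) = ["f"]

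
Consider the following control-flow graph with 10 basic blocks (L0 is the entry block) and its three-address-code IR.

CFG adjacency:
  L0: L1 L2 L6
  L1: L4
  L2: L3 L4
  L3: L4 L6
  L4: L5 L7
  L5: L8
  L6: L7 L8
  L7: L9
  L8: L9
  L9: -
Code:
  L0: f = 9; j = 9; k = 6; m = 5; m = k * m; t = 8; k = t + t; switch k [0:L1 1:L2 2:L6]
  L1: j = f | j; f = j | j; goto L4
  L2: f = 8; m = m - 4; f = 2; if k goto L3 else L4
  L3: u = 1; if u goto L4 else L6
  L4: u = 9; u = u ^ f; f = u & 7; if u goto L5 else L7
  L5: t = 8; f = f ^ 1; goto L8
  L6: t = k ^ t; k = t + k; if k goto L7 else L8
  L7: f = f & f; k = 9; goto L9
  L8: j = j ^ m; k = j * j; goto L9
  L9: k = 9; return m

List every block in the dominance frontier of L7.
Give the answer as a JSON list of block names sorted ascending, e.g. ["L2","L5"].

idom tree: L1←L0 L2←L0 L3←L2 L4←L0 L5←L4 L6←L0 L7←L0 L8←L0 L9←L0
Join-block Dom:
  L4: preds {L1,L2,L3}: {L0,L1} ∩ {L0,L2} ∩ {L0,L2,L3} = {L0}; idom=L0
  L6: preds {L0,L3}: {L0} ∩ {L0,L2,L3} = {L0}; idom=L0
  L7: preds {L4,L6}: {L0,L4} ∩ {L0,L6} = {L0}; idom=L0
  L8: preds {L5,L6}: {L0,L4,L5} ∩ {L0,L6} = {L0}; idom=L0
  L9: preds {L7,L8}: {L0,L7} ∩ {L0,L8} = {L0}; idom=L0

DF walk-up:
  join L4 pred L1: L1 stop@L0
  join L4 pred L2: L2 stop@L0
  join L4 pred L3: L3→L2 stop@L0
  join L6 pred L0: · stop@L0
  join L6 pred L3: L3→L2 stop@L0
  join L7 pred L4: L4 stop@L0
  join L7 pred L6: L6 stop@L0
  join L8 pred L5: L5→L4 stop@L0
  join L8 pred L6: L6 stop@L0
  join L9 pred L7: L7 stop@L0
  join L9 pred L8: L8 stop@L0
  L0: DF=∅
  L1: DF={L4}
  L2: DF={L4,L6}
  L3: DF={L4,L6}
  L4: DF={L7,L8}
  L5: DF={L8}
  L6: DF={L7,L8}
  L7: DF={L9}
  L8: DF={L9}
  L9: DF=∅

DF(L7) = ["L9"]

Answer: ["L9"]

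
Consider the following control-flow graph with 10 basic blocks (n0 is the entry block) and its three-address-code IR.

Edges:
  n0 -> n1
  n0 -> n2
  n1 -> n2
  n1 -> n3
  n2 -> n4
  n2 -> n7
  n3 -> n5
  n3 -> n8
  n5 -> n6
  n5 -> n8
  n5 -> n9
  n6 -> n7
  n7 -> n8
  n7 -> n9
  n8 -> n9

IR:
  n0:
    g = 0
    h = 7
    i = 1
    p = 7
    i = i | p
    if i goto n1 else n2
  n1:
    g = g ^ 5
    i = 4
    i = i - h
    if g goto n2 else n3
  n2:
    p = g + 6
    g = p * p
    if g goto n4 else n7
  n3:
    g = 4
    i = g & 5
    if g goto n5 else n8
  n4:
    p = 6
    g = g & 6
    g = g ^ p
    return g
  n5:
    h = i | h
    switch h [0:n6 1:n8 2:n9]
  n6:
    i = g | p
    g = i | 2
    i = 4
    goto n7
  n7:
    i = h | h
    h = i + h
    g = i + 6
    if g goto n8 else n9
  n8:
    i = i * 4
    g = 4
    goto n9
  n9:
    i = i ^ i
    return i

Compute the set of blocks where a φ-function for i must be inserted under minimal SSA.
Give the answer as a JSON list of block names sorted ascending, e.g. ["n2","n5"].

idom tree: n1←n0 n2←n0 n3←n1 n4←n2 n5←n3 n6←n5 n7←n0 n8←n0 n9←n0
Dom at joins:
  n2: preds {n0,n1}: {n0} ∩ {n0,n1} = {n0}; idom=n0
  n7: preds {n2,n6}: {n0,n2} ∩ {n0,n1,n3,n5,n6} = {n0}; idom=n0
  n8: preds {n3,n5,n7}: {n0,n1,n3} ∩ {n0,n1,n3,n5} ∩ {n0,n7} = {n0}; idom=n0
  n9: preds {n5,n7,n8}: {n0,n1,n3,n5} ∩ {n0,n7} ∩ {n0,n8} = {n0}; idom=n0

Frontier:
  join n2 pred n0: · stop@n0
  join n2 pred n1: n1 stop@n0
  join n7 pred n2: n2 stop@n0
  join n7 pred n6: n6→n5→n3→n1 stop@n0
  join n8 pred n3: n3→n1 stop@n0
  join n8 pred n5: n5→n3→n1 stop@n0
  join n8 pred n7: n7 stop@n0
  join n9 pred n5: n5→n3→n1 stop@n0
  join n9 pred n7: n7 stop@n0
  join n9 pred n8: n8 stop@n0
  n0: DF=∅
  n1: DF={n2,n7,n8,n9}
  n2: DF={n7}
  n3: DF={n7,n8,n9}
  n4: DF=∅
  n5: DF={n7,n8,n9}
  n6: DF={n7}
  n7: DF={n8,n9}
  n8: DF={n9}
  n9: DF=∅

φ for i: defs {n0,n1,n3,n6,n7,n8,n9}
  DF⁺ = {n2,n7,n8,n9}

Answer: ["n2", "n7", "n8", "n9"]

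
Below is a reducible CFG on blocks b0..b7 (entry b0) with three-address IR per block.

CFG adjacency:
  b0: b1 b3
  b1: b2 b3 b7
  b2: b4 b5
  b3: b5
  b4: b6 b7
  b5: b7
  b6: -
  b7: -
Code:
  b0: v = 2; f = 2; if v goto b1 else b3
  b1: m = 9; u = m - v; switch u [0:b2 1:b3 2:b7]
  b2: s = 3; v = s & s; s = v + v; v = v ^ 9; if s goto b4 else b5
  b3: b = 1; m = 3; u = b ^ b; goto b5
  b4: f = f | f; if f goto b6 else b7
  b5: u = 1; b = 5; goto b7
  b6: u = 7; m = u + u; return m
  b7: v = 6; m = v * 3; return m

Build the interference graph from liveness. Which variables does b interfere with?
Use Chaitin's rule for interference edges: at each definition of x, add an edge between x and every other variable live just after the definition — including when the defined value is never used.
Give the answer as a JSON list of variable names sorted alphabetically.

Answer: ["m"]

Analysis:
Block summaries:
  b0 def {f,v} use ∅
  b1 def {m,u} use {v}
  b2 def {s,v} use ∅
  b3 def {b,m,u} use ∅
  b4 def {f} use {f}
  b5 def {b,u} use ∅
  b6 def {m,u} use ∅
  b7 def {m,v} use ∅

Liveness:
  live b0: ∅→{f,v}
  live b1: {f,v}→{f}
  live b2: {f}→{f}
  live b3: ∅→∅
  live b4: {f}→∅
  live b5: ∅→∅
  live b6: ∅→∅
  live b7: ∅→∅

Interfere edges:
  b: {m}
  f: {m,s,u,v}
  m: {b,f,v}
  s: {f,v}
  u: {f}
  v: {f,m,s}

N(b) = ["m"]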